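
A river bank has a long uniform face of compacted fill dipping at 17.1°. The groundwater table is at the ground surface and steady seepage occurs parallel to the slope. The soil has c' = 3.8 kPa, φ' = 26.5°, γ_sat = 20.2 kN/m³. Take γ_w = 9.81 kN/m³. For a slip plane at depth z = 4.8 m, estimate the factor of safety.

With seepage parallel to the slope and the water table at the surface, the effective normal stress on the slip plane uses the buoyant unit weight γ' = γ_sat − γ_w while the driving shear stress uses γ_sat:
FS = [c' + γ' z cos²β tanφ'] / [γ_sat z sinβ cosβ]
γ' = 20.2 − 9.81 = 10.39 kN/m³
Numerator = 3.8 + 10.39·4.8·cos²17.1°·tan26.5° = 3.8 + 10.39·4.8·0.9135·0.4986 = 26.515 kPa
Denominator = 20.2·4.8·sin17.1°·cos17.1° = 20.2·4.8·0.2940·0.9558 = 27.250 kPa
FS = 26.515 / 27.250 = 0.973

FS = 0.97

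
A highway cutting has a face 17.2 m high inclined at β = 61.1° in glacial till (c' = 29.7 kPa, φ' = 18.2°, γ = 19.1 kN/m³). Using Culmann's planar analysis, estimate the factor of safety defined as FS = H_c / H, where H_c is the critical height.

H_c = (4c'/γ) · sinβ cosφ' / [1 − cos(β − φ')]
    = (4·29.7/19.1) · sin61.1°·cos18.2° / [1 − cos42.9°]
    = 6.220 · 0.8317 / 0.2675 = 19.34 m
FS = H_c / H = 19.34 / 17.2 = 1.124

FS = 1.12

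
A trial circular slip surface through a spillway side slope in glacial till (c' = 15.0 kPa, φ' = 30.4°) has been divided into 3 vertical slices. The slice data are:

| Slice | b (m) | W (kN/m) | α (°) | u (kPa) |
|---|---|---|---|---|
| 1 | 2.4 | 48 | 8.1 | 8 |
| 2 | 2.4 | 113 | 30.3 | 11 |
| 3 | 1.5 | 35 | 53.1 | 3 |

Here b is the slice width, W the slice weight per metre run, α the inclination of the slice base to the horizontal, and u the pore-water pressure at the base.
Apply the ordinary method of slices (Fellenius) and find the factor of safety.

Ordinary method of slices: FS = Σ[c'·Δl_i + (W_i cosα_i − u_i·Δl_i)·tanφ'] / Σ W_i sinα_i, with Δl_i = b_i / cosα_i.
Slice 1: Δl = 2.4/cos8.1° = 2.424 m; N'_1 = 48·cos8.1° − 8·2.424 = 28.1; c'Δl = 36.36; W sinα = 6.8
Slice 2: Δl = 2.4/cos30.3° = 2.780 m; N'_2 = 113·cos30.3° − 11·2.780 = 67.0; c'Δl = 41.70; W sinα = 57.0
Slice 3: Δl = 1.5/cos53.1° = 2.498 m; N'_3 = 35·cos53.1° − 3·2.498 = 13.5; c'Δl = 37.47; W sinα = 28.0
Σc'Δl = 115.5 kN/m; ΣN' = 108.6 kN/m; ΣW sinα = 91.8 kN/m
Resisting = 115.5 + 108.6·tan30.4° = 115.5 + 63.7 = 179.3 kN/m
FS = 179.3 / 91.8 = 1.954

FS = 1.95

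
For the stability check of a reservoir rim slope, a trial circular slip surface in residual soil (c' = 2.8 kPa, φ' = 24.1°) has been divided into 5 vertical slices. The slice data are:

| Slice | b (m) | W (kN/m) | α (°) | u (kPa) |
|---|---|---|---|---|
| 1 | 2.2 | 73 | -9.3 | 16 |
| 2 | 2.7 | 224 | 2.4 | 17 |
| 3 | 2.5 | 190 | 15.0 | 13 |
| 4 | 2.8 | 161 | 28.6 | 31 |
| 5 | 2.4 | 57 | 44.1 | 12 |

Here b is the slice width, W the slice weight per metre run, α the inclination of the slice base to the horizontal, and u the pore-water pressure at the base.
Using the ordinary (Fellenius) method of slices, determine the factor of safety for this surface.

FS = 1.36

Ordinary method of slices: FS = Σ[c'·Δl_i + (W_i cosα_i − u_i·Δl_i)·tanφ'] / Σ W_i sinα_i, with Δl_i = b_i / cosα_i.
Slice 1: Δl = 2.2/cos(-9.3°) = 2.229 m; N'_1 = 73·cos(-9.3°) − 16·2.229 = 36.4; c'Δl = 6.24; W sinα = -11.8
Slice 2: Δl = 2.7/cos2.4° = 2.702 m; N'_2 = 224·cos2.4° − 17·2.702 = 177.9; c'Δl = 7.57; W sinα = 9.4
Slice 3: Δl = 2.5/cos15.0° = 2.588 m; N'_3 = 190·cos15.0° − 13·2.588 = 149.9; c'Δl = 7.25; W sinα = 49.2
Slice 4: Δl = 2.8/cos28.6° = 3.189 m; N'_4 = 161·cos28.6° − 31·3.189 = 42.5; c'Δl = 8.93; W sinα = 77.1
Slice 5: Δl = 2.4/cos44.1° = 3.342 m; N'_5 = 57·cos44.1° − 12·3.342 = 0.8; c'Δl = 9.36; W sinα = 39.7
Σc'Δl = 39.3 kN/m; ΣN' = 407.4 kN/m; ΣW sinα = 163.5 kN/m
Resisting = 39.3 + 407.4·tan24.1° = 39.3 + 182.3 = 221.6 kN/m
FS = 221.6 / 163.5 = 1.355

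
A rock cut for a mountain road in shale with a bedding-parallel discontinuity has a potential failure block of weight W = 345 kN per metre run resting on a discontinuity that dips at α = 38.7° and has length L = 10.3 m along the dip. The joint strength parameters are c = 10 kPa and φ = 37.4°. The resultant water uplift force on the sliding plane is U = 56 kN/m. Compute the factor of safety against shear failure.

Resolving the block weight along and normal to the plane and applying the Mohr–Coulomb strength on the joint:
N' = W cosα − U = 345·cos38.7° − 56 = 213.2 kN/m
Driving force T = W sinα = 345·sin38.7° = 215.7 kN/m
Resisting force R = c·L + N'·tanφ = 10·10.3 + 213.2·tan37.4° = 103.0 + 163.0 = 266.0 kN/m
FS = R / T = 266.0 / 215.7 = 1.233

FS = 1.23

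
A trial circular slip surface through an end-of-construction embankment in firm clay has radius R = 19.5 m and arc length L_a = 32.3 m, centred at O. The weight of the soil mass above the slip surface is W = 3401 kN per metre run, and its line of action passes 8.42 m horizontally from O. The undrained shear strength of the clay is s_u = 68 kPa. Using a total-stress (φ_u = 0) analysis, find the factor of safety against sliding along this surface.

FS = 1.50

Taking moments about the centre O, the resisting moment is provided by the undrained shear strength acting along the arc:
M_R = s_u·L_a·R = 68·32.30·19.5 = 42829.8 kN·m/m
M_D = W·d = 3401·8.42 = 28636.4 kN·m/m
FS = M_R / M_D = 42829.8 / 28636.4 = 1.496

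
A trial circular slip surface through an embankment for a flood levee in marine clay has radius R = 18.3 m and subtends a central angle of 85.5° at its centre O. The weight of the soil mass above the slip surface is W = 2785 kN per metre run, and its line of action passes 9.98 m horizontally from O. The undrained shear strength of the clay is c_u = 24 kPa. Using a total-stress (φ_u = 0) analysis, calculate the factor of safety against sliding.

FS = 0.43

Taking moments about the centre O, the resisting moment is provided by the undrained shear strength acting along the arc:
Arc length L_a = R·θ = 18.3·(85.5°·π/180) = 18.3·1.4923 = 27.31 m
M_R = c_u·L_a·R = 24·27.31·18.3 = 11993.8 kN·m/m
M_D = W·d = 2785·9.98 = 27794.3 kN·m/m
FS = M_R / M_D = 11993.8 / 27794.3 = 0.432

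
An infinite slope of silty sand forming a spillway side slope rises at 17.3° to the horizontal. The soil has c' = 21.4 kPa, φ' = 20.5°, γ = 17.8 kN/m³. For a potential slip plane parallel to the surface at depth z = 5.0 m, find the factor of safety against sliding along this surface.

For an infinite slope with a slip plane parallel to the surface (no pore pressure): FS = [c' + γz cos²β tanφ'] / [γz sinβ cosβ].
γz = 17.8·5.0 = 89.00 kN/m²
Numerator = 21.4 + 89.00·cos²17.3°·tan20.5° = 21.4 + 89.00·0.9116·0.3739 = 51.733 kPa
Denominator = 89.00·sin17.3°·cos17.3° = 89.00·0.2974·0.9548 = 25.269 kPa
FS = 51.733 / 25.269 = 2.047

FS = 2.05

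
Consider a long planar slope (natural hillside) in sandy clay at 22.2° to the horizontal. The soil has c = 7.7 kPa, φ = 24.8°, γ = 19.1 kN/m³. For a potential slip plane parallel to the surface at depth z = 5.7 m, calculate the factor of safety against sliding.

FS = 1.33

For an infinite slope with a slip plane parallel to the surface (no pore pressure): FS = [c + γz cos²β tanφ] / [γz sinβ cosβ].
γz = 19.1·5.7 = 108.87 kN/m²
Numerator = 7.7 + 108.87·cos²22.2°·tan24.8° = 7.7 + 108.87·0.8572·0.4621 = 50.823 kPa
Denominator = 108.87·sin22.2°·cos22.2° = 108.87·0.3778·0.9259 = 38.086 kPa
FS = 50.823 / 38.086 = 1.334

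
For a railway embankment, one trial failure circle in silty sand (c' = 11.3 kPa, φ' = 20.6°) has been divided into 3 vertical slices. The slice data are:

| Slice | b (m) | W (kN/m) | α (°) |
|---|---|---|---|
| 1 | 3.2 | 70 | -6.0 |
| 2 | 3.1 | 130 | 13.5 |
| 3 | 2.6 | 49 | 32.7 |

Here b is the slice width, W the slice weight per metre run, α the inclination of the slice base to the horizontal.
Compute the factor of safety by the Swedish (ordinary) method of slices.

FS = 3.97

Ordinary method of slices: FS = Σ[c'·Δl_i + (W_i cosα_i)·tanφ'] / Σ W_i sinα_i, with Δl_i = b_i / cosα_i.
Slice 1: Δl = 3.2/cos(-6.0°) = 3.218 m; N'_1 = 70·cos(-6.0°) = 69.6; c'Δl = 36.36; W sinα = -7.3
Slice 2: Δl = 3.1/cos13.5° = 3.188 m; N'_2 = 130·cos13.5° = 126.4; c'Δl = 36.03; W sinα = 30.3
Slice 3: Δl = 2.6/cos32.7° = 3.090 m; N'_3 = 49·cos32.7° = 41.2; c'Δl = 34.91; W sinα = 26.5
Σc'Δl = 107.3 kN/m; ΣN' = 237.3 kN/m; ΣW sinα = 49.5 kN/m
Resisting = 107.3 + 237.3·tan20.6° = 107.3 + 89.2 = 196.5 kN/m
FS = 196.5 / 49.5 = 3.969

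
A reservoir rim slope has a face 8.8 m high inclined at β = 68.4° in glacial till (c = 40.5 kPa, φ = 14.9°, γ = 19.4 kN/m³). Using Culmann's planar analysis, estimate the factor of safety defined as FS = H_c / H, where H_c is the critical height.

FS = 2.10

H_c = (4c/γ) · sinβ cosφ / [1 − cos(β − φ)]
    = (4·40.5/19.4) · sin68.4°·cos14.9° / [1 − cos53.5°]
    = 8.351 · 0.8985 / 0.4052 = 18.52 m
FS = H_c / H = 18.52 / 8.8 = 2.104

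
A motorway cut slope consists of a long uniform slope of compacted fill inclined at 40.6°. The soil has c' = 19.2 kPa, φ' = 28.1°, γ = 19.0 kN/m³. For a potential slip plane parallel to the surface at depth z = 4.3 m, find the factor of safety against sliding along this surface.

FS = 1.10

For an infinite slope with a slip plane parallel to the surface (no pore pressure): FS = [c' + γz cos²β tanφ'] / [γz sinβ cosβ].
γz = 19.0·4.3 = 81.70 kN/m²
Numerator = 19.2 + 81.70·cos²40.6°·tan28.1° = 19.2 + 81.70·0.5765·0.5340 = 44.349 kPa
Denominator = 81.70·sin40.6°·cos40.6° = 81.70·0.6508·0.7593 = 40.369 kPa
FS = 44.349 / 40.369 = 1.099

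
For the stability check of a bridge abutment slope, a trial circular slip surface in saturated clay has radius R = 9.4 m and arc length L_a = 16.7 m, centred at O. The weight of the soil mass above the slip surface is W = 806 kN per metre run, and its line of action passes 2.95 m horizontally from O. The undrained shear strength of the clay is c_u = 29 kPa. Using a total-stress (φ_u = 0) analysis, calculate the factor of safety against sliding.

Taking moments about the centre O, the resisting moment is provided by the undrained shear strength acting along the arc:
M_R = c_u·L_a·R = 29·16.70·9.4 = 4552.4 kN·m/m
M_D = W·d = 806·2.95 = 2377.7 kN·m/m
FS = M_R / M_D = 4552.4 / 2377.7 = 1.915

FS = 1.91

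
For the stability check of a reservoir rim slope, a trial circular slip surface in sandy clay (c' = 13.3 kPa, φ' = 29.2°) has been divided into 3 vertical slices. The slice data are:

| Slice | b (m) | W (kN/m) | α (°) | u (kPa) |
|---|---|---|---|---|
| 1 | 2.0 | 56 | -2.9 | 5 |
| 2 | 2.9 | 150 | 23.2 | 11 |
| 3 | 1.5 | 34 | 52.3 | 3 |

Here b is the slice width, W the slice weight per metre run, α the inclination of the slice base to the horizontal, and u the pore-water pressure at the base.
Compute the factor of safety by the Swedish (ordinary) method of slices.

Ordinary method of slices: FS = Σ[c'·Δl_i + (W_i cosα_i − u_i·Δl_i)·tanφ'] / Σ W_i sinα_i, with Δl_i = b_i / cosα_i.
Slice 1: Δl = 2.0/cos(-2.9°) = 2.003 m; N'_1 = 56·cos(-2.9°) − 5·2.003 = 45.9; c'Δl = 26.63; W sinα = -2.8
Slice 2: Δl = 2.9/cos23.2° = 3.155 m; N'_2 = 150·cos23.2° − 11·3.155 = 103.2; c'Δl = 41.96; W sinα = 59.1
Slice 3: Δl = 1.5/cos52.3° = 2.453 m; N'_3 = 34·cos52.3° − 3·2.453 = 13.4; c'Δl = 32.62; W sinα = 26.9
Σc'Δl = 101.2 kN/m; ΣN' = 162.5 kN/m; ΣW sinα = 83.2 kN/m
Resisting = 101.2 + 162.5·tan29.2° = 101.2 + 90.8 = 192.0 kN/m
FS = 192.0 / 83.2 = 2.309

FS = 2.31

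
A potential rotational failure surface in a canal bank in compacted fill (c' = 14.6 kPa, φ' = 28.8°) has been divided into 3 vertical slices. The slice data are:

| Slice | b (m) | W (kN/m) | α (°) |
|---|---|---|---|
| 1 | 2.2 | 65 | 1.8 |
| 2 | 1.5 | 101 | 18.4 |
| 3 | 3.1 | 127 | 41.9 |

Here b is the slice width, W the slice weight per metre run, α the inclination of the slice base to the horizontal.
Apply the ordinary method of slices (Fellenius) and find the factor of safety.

FS = 2.16

Ordinary method of slices: FS = Σ[c'·Δl_i + (W_i cosα_i)·tanφ'] / Σ W_i sinα_i, with Δl_i = b_i / cosα_i.
Slice 1: Δl = 2.2/cos1.8° = 2.201 m; N'_1 = 65·cos1.8° = 65.0; c'Δl = 32.14; W sinα = 2.0
Slice 2: Δl = 1.5/cos18.4° = 1.581 m; N'_2 = 101·cos18.4° = 95.8; c'Δl = 23.08; W sinα = 31.9
Slice 3: Δl = 3.1/cos41.9° = 4.165 m; N'_3 = 127·cos41.9° = 94.5; c'Δl = 60.81; W sinα = 84.8
Σc'Δl = 116.0 kN/m; ΣN' = 255.3 kN/m; ΣW sinα = 118.7 kN/m
Resisting = 116.0 + 255.3·tan28.8° = 116.0 + 140.4 = 256.4 kN/m
FS = 256.4 / 118.7 = 2.159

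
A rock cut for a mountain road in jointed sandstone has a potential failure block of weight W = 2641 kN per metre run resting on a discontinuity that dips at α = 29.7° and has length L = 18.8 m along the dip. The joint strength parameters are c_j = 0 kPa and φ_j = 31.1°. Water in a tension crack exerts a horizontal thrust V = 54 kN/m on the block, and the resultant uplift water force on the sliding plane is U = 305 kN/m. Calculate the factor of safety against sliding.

Resolving the block weight along and normal to the plane and applying the Mohr–Coulomb strength on the joint:
N' = W cosα − U − V sinα = 2641·cos29.7° − 305 − 54·sin29.7° = 1962.3 kN/m
Driving force T = W sinα + V cosα = 2641·sin29.7° + 54·cos29.7° = 1355.4 kN/m
Resisting force R = c_j·L + N'·tanφ_j = 0·18.8 + 1962.3·tan31.1° = 0.0 + 1183.7 = 1183.7 kN/m
FS = R / T = 1183.7 / 1355.4 = 0.873

FS = 0.87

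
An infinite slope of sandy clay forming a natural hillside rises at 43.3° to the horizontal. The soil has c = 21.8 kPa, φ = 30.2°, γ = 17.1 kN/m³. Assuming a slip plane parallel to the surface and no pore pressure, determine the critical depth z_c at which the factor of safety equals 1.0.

z_c = 6.68 m

Setting FS = 1.00 in FS = [c + γz cos²β tanφ] / [γz sinβ cosβ] and solving for z:
z = c / [γ cosβ (FS·sinβ − cosβ·tanφ)]
  = 21.8 / [17.1·cos43.3°·(1.00·sin43.3° − cos43.3°·tan30.2°)]
  = 21.8 / [17.1·0.7278·(1.00·0.6858 − 0.7278·0.5820)]
  = 21.8 / 3.2636 = 6.680 m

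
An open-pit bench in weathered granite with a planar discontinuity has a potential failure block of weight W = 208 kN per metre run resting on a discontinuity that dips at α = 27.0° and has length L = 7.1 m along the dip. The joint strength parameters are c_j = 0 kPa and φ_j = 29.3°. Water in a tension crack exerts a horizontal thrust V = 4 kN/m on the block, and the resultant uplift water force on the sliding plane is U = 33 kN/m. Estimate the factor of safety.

Resolving the block weight along and normal to the plane and applying the Mohr–Coulomb strength on the joint:
N' = W cosα − U − V sinα = 208·cos27.0° − 33 − 4·sin27.0° = 150.5 kN/m
Driving force T = W sinα + V cosα = 208·sin27.0° + 4·cos27.0° = 98.0 kN/m
Resisting force R = c_j·L + N'·tanφ_j = 0·7.1 + 150.5·tan29.3° = 0.0 + 84.5 = 84.5 kN/m
FS = R / T = 84.5 / 98.0 = 0.862

FS = 0.86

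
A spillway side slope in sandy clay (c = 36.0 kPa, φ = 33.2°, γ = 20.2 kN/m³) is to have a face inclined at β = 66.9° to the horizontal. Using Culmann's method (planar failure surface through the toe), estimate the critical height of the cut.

Culmann's analysis gives the critical failure plane at α_cr = (β + φ)/2 = (66.9 + 33.2)/2 = 50.1°, and the critical height
H_c = (4c/γ) · sinβ cosφ / [1 − cos(β − φ)]
    = (4·36.0/20.2) · sin66.9°·cos33.2° / [1 − cos(33.7°)]
    = 7.129 · 0.9198·0.8368 / [1 − 0.8320]
    = 7.129 · 0.7697 / 0.1680
    = 32.65 m

H_c = 32.65 m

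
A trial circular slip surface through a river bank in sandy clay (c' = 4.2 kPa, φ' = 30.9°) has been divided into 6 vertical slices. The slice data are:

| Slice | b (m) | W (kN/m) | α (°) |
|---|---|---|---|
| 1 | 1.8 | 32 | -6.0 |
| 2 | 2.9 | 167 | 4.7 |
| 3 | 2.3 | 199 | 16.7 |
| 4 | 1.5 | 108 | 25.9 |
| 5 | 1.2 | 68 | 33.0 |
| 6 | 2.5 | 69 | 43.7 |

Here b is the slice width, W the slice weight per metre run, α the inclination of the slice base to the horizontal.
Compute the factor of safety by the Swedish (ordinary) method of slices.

FS = 2.07

Ordinary method of slices: FS = Σ[c'·Δl_i + (W_i cosα_i)·tanφ'] / Σ W_i sinα_i, with Δl_i = b_i / cosα_i.
Slice 1: Δl = 1.8/cos(-6.0°) = 1.810 m; N'_1 = 32·cos(-6.0°) = 31.8; c'Δl = 7.60; W sinα = -3.3
Slice 2: Δl = 2.9/cos4.7° = 2.910 m; N'_2 = 167·cos4.7° = 166.4; c'Δl = 12.22; W sinα = 13.7
Slice 3: Δl = 2.3/cos16.7° = 2.401 m; N'_3 = 199·cos16.7° = 190.6; c'Δl = 10.09; W sinα = 57.2
Slice 4: Δl = 1.5/cos25.9° = 1.667 m; N'_4 = 108·cos25.9° = 97.2; c'Δl = 7.00; W sinα = 47.2
Slice 5: Δl = 1.2/cos33.0° = 1.431 m; N'_5 = 68·cos33.0° = 57.0; c'Δl = 6.01; W sinα = 37.0
Slice 6: Δl = 2.5/cos43.7° = 3.458 m; N'_6 = 69·cos43.7° = 49.9; c'Δl = 14.52; W sinα = 47.7
Σc'Δl = 57.4 kN/m; ΣN' = 592.9 kN/m; ΣW sinα = 199.4 kN/m
Resisting = 57.4 + 592.9·tan30.9° = 57.4 + 354.9 = 412.3 kN/m
FS = 412.3 / 199.4 = 2.068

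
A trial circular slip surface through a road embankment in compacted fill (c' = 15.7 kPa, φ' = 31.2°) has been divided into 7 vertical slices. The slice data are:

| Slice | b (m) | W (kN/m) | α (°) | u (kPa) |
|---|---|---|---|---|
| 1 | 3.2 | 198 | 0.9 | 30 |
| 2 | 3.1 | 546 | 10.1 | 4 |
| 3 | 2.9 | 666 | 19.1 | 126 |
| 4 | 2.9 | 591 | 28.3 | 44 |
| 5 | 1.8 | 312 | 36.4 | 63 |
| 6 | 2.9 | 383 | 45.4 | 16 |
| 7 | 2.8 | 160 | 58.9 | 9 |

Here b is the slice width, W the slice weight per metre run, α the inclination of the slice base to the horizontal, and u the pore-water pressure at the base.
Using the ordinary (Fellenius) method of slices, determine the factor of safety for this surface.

FS = 1.13

Ordinary method of slices: FS = Σ[c'·Δl_i + (W_i cosα_i − u_i·Δl_i)·tanφ'] / Σ W_i sinα_i, with Δl_i = b_i / cosα_i.
Slice 1: Δl = 3.2/cos0.9° = 3.200 m; N'_1 = 198·cos0.9° − 30·3.200 = 102.0; c'Δl = 50.25; W sinα = 3.1
Slice 2: Δl = 3.1/cos10.1° = 3.149 m; N'_2 = 546·cos10.1° − 4·3.149 = 524.9; c'Δl = 49.44; W sinα = 95.8
Slice 3: Δl = 2.9/cos19.1° = 3.069 m; N'_3 = 666·cos19.1° − 126·3.069 = 242.6; c'Δl = 48.18; W sinα = 217.9
Slice 4: Δl = 2.9/cos28.3° = 3.294 m; N'_4 = 591·cos28.3° − 44·3.294 = 375.4; c'Δl = 51.71; W sinα = 280.2
Slice 5: Δl = 1.8/cos36.4° = 2.236 m; N'_5 = 312·cos36.4° − 63·2.236 = 110.2; c'Δl = 35.11; W sinα = 185.1
Slice 6: Δl = 2.9/cos45.4° = 4.130 m; N'_6 = 383·cos45.4° − 16·4.130 = 202.8; c'Δl = 64.84; W sinα = 272.7
Slice 7: Δl = 2.8/cos58.9° = 5.421 m; N'_7 = 160·cos58.9° − 9·5.421 = 33.9; c'Δl = 85.11; W sinα = 137.0
Σc'Δl = 384.6 kN/m; ΣN' = 1591.9 kN/m; ΣW sinα = 1191.8 kN/m
Resisting = 384.6 + 1591.9·tan31.2° = 384.6 + 964.1 = 1348.7 kN/m
FS = 1348.7 / 1191.8 = 1.132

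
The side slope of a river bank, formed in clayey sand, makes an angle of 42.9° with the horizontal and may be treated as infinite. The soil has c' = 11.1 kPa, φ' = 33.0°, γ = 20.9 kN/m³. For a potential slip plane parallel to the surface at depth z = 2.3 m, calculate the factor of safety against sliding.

FS = 1.16

For an infinite slope with a slip plane parallel to the surface (no pore pressure): FS = [c' + γz cos²β tanφ'] / [γz sinβ cosβ].
γz = 20.9·2.3 = 48.07 kN/m²
Numerator = 11.1 + 48.07·cos²42.9°·tan33.0° = 11.1 + 48.07·0.5366·0.6494 = 27.852 kPa
Denominator = 48.07·sin42.9°·cos42.9° = 48.07·0.6807·0.7325 = 23.970 kPa
FS = 27.852 / 23.970 = 1.162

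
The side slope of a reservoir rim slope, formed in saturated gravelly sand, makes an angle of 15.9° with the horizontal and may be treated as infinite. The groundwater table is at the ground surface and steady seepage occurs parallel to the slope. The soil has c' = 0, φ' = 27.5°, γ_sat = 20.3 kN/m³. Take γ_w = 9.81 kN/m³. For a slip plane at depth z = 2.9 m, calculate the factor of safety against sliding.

With seepage parallel to the slope and the water table at the surface, the effective normal stress on the slip plane uses the buoyant unit weight γ' = γ_sat − γ_w while the driving shear stress uses γ_sat:
FS = [c' + γ' z cos²β tanφ'] / [γ_sat z sinβ cosβ]
(For c' = 0 this reduces to FS = (γ'/γ_sat)·tanφ'/tanβ.)
γ' = 20.3 − 9.81 = 10.49 kN/m³
Numerator = 0.0 + 10.49·2.9·cos²15.9°·tan27.5° = 0.0 + 10.49·2.9·0.9249·0.5206 = 14.648 kPa
Denominator = 20.3·2.9·sin15.9°·cos15.9° = 20.3·2.9·0.2740·0.9617 = 15.511 kPa
FS = 14.648 / 15.511 = 0.944

FS = 0.94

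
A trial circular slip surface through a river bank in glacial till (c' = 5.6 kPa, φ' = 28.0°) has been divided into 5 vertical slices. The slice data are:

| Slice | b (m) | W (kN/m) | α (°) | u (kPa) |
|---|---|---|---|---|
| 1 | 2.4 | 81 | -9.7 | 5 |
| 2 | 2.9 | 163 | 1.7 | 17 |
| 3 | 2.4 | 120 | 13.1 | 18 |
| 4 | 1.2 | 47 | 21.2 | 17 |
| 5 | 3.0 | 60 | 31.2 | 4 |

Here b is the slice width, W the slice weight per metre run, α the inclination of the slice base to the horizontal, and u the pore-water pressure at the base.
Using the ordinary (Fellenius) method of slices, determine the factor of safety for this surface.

FS = 3.57

Ordinary method of slices: FS = Σ[c'·Δl_i + (W_i cosα_i − u_i·Δl_i)·tanφ'] / Σ W_i sinα_i, with Δl_i = b_i / cosα_i.
Slice 1: Δl = 2.4/cos(-9.7°) = 2.435 m; N'_1 = 81·cos(-9.7°) − 5·2.435 = 67.7; c'Δl = 13.63; W sinα = -13.6
Slice 2: Δl = 2.9/cos1.7° = 2.901 m; N'_2 = 163·cos1.7° − 17·2.901 = 113.6; c'Δl = 16.25; W sinα = 4.8
Slice 3: Δl = 2.4/cos13.1° = 2.464 m; N'_3 = 120·cos13.1° − 18·2.464 = 72.5; c'Δl = 13.80; W sinα = 27.2
Slice 4: Δl = 1.2/cos21.2° = 1.287 m; N'_4 = 47·cos21.2° − 17·1.287 = 21.9; c'Δl = 7.21; W sinα = 17.0
Slice 5: Δl = 3.0/cos31.2° = 3.507 m; N'_5 = 60·cos31.2° − 4·3.507 = 37.3; c'Δl = 19.64; W sinα = 31.1
Σc'Δl = 70.5 kN/m; ΣN' = 313.0 kN/m; ΣW sinα = 66.5 kN/m
Resisting = 70.5 + 313.0·tan28.0° = 70.5 + 166.4 = 237.0 kN/m
FS = 237.0 / 66.5 = 3.565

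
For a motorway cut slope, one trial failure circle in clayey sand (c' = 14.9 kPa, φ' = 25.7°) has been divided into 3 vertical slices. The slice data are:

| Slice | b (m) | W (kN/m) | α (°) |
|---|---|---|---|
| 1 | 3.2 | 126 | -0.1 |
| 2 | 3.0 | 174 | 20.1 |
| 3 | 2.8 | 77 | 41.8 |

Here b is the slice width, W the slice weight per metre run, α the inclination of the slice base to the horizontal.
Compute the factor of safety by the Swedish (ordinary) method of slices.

FS = 2.87

Ordinary method of slices: FS = Σ[c'·Δl_i + (W_i cosα_i)·tanφ'] / Σ W_i sinα_i, with Δl_i = b_i / cosα_i.
Slice 1: Δl = 3.2/cos(-0.1°) = 3.200 m; N'_1 = 126·cos(-0.1°) = 126.0; c'Δl = 47.68; W sinα = -0.2
Slice 2: Δl = 3.0/cos20.1° = 3.195 m; N'_2 = 174·cos20.1° = 163.4; c'Δl = 47.60; W sinα = 59.8
Slice 3: Δl = 2.8/cos41.8° = 3.756 m; N'_3 = 77·cos41.8° = 57.4; c'Δl = 55.96; W sinα = 51.3
Σc'Δl = 151.2 kN/m; ΣN' = 346.8 kN/m; ΣW sinα = 110.9 kN/m
Resisting = 151.2 + 346.8·tan25.7° = 151.2 + 166.9 = 318.1 kN/m
FS = 318.1 / 110.9 = 2.869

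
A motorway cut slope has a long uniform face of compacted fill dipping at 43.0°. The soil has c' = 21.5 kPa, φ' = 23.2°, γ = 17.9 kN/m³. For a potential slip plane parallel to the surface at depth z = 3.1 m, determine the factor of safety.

For an infinite slope with a slip plane parallel to the surface (no pore pressure): FS = [c' + γz cos²β tanφ'] / [γz sinβ cosβ].
γz = 17.9·3.1 = 55.49 kN/m²
Numerator = 21.5 + 55.49·cos²43.0°·tan23.2° = 21.5 + 55.49·0.5349·0.4286 = 34.221 kPa
Denominator = 55.49·sin43.0°·cos43.0° = 55.49·0.6820·0.7314 = 27.677 kPa
FS = 34.221 / 27.677 = 1.236

FS = 1.24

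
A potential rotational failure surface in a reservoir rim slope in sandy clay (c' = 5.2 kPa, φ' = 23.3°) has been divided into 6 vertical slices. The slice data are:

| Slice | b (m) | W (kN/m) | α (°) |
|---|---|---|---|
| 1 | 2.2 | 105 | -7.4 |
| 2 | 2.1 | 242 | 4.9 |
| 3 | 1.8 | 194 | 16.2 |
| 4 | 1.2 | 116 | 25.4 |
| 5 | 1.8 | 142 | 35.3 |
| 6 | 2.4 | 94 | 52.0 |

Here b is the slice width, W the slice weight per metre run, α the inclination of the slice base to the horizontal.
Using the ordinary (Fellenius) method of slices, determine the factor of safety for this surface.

FS = 1.57

Ordinary method of slices: FS = Σ[c'·Δl_i + (W_i cosα_i)·tanφ'] / Σ W_i sinα_i, with Δl_i = b_i / cosα_i.
Slice 1: Δl = 2.2/cos(-7.4°) = 2.218 m; N'_1 = 105·cos(-7.4°) = 104.1; c'Δl = 11.54; W sinα = -13.5
Slice 2: Δl = 2.1/cos4.9° = 2.108 m; N'_2 = 242·cos4.9° = 241.1; c'Δl = 10.96; W sinα = 20.7
Slice 3: Δl = 1.8/cos16.2° = 1.874 m; N'_3 = 194·cos16.2° = 186.3; c'Δl = 9.75; W sinα = 54.1
Slice 4: Δl = 1.2/cos25.4° = 1.328 m; N'_4 = 116·cos25.4° = 104.8; c'Δl = 6.91; W sinα = 49.8
Slice 5: Δl = 1.8/cos35.3° = 2.206 m; N'_5 = 142·cos35.3° = 115.9; c'Δl = 11.47; W sinα = 82.1
Slice 6: Δl = 2.4/cos52.0° = 3.898 m; N'_6 = 94·cos52.0° = 57.9; c'Δl = 20.27; W sinα = 74.1
Σc'Δl = 70.9 kN/m; ΣN' = 810.1 kN/m; ΣW sinα = 267.2 kN/m
Resisting = 70.9 + 810.1·tan23.3° = 70.9 + 348.9 = 419.8 kN/m
FS = 419.8 / 267.2 = 1.571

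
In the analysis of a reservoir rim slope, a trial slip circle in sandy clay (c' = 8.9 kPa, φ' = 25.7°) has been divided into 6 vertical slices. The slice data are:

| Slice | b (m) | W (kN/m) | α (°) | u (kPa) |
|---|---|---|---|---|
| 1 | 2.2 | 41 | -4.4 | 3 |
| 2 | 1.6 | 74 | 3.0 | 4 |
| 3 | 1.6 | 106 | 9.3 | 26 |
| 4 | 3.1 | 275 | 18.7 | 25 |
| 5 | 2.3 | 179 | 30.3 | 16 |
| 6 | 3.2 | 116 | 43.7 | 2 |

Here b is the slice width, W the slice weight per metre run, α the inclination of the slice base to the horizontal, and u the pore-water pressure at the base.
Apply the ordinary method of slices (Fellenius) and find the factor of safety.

FS = 1.43

Ordinary method of slices: FS = Σ[c'·Δl_i + (W_i cosα_i − u_i·Δl_i)·tanφ'] / Σ W_i sinα_i, with Δl_i = b_i / cosα_i.
Slice 1: Δl = 2.2/cos(-4.4°) = 2.207 m; N'_1 = 41·cos(-4.4°) − 3·2.207 = 34.3; c'Δl = 19.64; W sinα = -3.1
Slice 2: Δl = 1.6/cos3.0° = 1.602 m; N'_2 = 74·cos3.0° − 4·1.602 = 67.5; c'Δl = 14.26; W sinα = 3.9
Slice 3: Δl = 1.6/cos9.3° = 1.621 m; N'_3 = 106·cos9.3° − 26·1.621 = 62.5; c'Δl = 14.43; W sinα = 17.1
Slice 4: Δl = 3.1/cos18.7° = 3.273 m; N'_4 = 275·cos18.7° − 25·3.273 = 178.7; c'Δl = 29.13; W sinα = 88.2
Slice 5: Δl = 2.3/cos30.3° = 2.664 m; N'_5 = 179·cos30.3° − 16·2.664 = 111.9; c'Δl = 23.71; W sinα = 90.3
Slice 6: Δl = 3.2/cos43.7° = 4.426 m; N'_6 = 116·cos43.7° − 2·4.426 = 75.0; c'Δl = 39.39; W sinα = 80.1
Σc'Δl = 140.6 kN/m; ΣN' = 529.8 kN/m; ΣW sinα = 276.5 kN/m
Resisting = 140.6 + 529.8·tan25.7° = 140.6 + 255.0 = 395.5 kN/m
FS = 395.5 / 276.5 = 1.431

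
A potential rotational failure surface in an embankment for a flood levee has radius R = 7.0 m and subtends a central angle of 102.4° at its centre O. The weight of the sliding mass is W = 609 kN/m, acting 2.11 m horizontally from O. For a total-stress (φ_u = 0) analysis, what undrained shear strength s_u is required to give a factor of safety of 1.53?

s_u = 22.5 kPa

FS = s_u·L_a·R / (W·d), so s_u = FS·W·d / (L_a·R).
Arc length L_a = R·θ = 7.0·(102.4°·π/180) = 7.0·1.7872 = 12.51 m
s_u = 1.53·609·2.11 / (12.51·7.0) = 1966.0 / 87.57 = 22.45 kPa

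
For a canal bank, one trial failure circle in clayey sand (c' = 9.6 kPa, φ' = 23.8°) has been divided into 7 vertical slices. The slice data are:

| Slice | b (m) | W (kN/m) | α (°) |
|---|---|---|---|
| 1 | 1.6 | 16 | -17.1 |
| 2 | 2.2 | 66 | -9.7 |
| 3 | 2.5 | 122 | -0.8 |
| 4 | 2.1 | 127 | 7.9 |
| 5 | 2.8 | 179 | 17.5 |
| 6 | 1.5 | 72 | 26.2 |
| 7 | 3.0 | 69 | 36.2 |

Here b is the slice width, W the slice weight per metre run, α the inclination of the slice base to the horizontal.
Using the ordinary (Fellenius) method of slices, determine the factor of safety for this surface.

FS = 3.44

Ordinary method of slices: FS = Σ[c'·Δl_i + (W_i cosα_i)·tanφ'] / Σ W_i sinα_i, with Δl_i = b_i / cosα_i.
Slice 1: Δl = 1.6/cos(-17.1°) = 1.674 m; N'_1 = 16·cos(-17.1°) = 15.3; c'Δl = 16.07; W sinα = -4.7
Slice 2: Δl = 2.2/cos(-9.7°) = 2.232 m; N'_2 = 66·cos(-9.7°) = 65.1; c'Δl = 21.43; W sinα = -11.1
Slice 3: Δl = 2.5/cos(-0.8°) = 2.500 m; N'_3 = 122·cos(-0.8°) = 122.0; c'Δl = 24.00; W sinα = -1.7
Slice 4: Δl = 2.1/cos7.9° = 2.120 m; N'_4 = 127·cos7.9° = 125.8; c'Δl = 20.35; W sinα = 17.5
Slice 5: Δl = 2.8/cos17.5° = 2.936 m; N'_5 = 179·cos17.5° = 170.7; c'Δl = 28.18; W sinα = 53.8
Slice 6: Δl = 1.5/cos26.2° = 1.672 m; N'_6 = 72·cos26.2° = 64.6; c'Δl = 16.05; W sinα = 31.8
Slice 7: Δl = 3.0/cos36.2° = 3.718 m; N'_7 = 69·cos36.2° = 55.7; c'Δl = 35.69; W sinα = 40.8
Σc'Δl = 161.8 kN/m; ΣN' = 619.1 kN/m; ΣW sinα = 126.3 kN/m
Resisting = 161.8 + 619.1·tan23.8° = 161.8 + 273.1 = 434.8 kN/m
FS = 434.8 / 126.3 = 3.443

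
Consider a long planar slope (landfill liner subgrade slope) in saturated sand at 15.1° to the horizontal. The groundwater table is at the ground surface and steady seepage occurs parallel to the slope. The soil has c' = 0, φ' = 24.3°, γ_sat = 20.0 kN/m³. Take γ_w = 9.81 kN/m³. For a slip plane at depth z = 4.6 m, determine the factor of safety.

With seepage parallel to the slope and the water table at the surface, the effective normal stress on the slip plane uses the buoyant unit weight γ' = γ_sat − γ_w while the driving shear stress uses γ_sat:
FS = [c' + γ' z cos²β tanφ'] / [γ_sat z sinβ cosβ]
(For c' = 0 this reduces to FS = (γ'/γ_sat)·tanφ'/tanβ.)
γ' = 20.0 − 9.81 = 10.19 kN/m³
Numerator = 0.0 + 10.19·4.6·cos²15.1°·tan24.3° = 0.0 + 10.19·4.6·0.9321·0.4515 = 19.728 kPa
Denominator = 20.0·4.6·sin15.1°·cos15.1° = 20.0·4.6·0.2605·0.9655 = 23.139 kPa
FS = 19.728 / 23.139 = 0.853

FS = 0.85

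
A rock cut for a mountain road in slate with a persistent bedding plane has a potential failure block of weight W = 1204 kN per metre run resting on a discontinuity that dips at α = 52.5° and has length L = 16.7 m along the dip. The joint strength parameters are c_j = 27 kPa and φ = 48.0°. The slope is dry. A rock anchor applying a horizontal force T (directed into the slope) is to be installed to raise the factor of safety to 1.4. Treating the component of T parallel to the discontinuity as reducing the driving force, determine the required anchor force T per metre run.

Resolving forces along and normal to the sliding plane, with the horizontal anchor force T adding T·sinα to the effective normal force and T·cosα acting up the plane against the driving force:
FS = [c_jL + (W cosα + T sinα) tanφ] / [W sinα − T cosα]
Without the anchor: N' = 732.9 kN/m, driving T_d = 955.2 kN/m, resisting R = 27·16.7 + 732.9·tan48.0° = 1264.9 kN/m, FS = 1.32.
Setting FS = 1.4 and solving for T:
1.4·(955.2 − T cos52.5°) = 1264.9 + T sin52.5°·tan48.0°
T·(sin52.5°·tan48.0° + 1.4·cos52.5°) = 1.4·955.2 − 1264.9
T·(0.7934·1.1106 + 1.4·0.6088) = 1337.3 − 1264.9 = 72.4
T·1.7334 = 72.4
T = 41.7 kN/m

T = 42 kN/m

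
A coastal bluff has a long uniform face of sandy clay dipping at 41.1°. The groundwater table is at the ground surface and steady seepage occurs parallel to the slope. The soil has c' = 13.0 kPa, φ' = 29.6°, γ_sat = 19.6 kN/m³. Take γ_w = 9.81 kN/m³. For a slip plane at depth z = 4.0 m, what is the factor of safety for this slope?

With seepage parallel to the slope and the water table at the surface, the effective normal stress on the slip plane uses the buoyant unit weight γ' = γ_sat − γ_w while the driving shear stress uses γ_sat:
FS = [c' + γ' z cos²β tanφ'] / [γ_sat z sinβ cosβ]
γ' = 19.6 − 9.81 = 9.79 kN/m³
Numerator = 13.0 + 9.79·4.0·cos²41.1°·tan29.6° = 13.0 + 9.79·4.0·0.5679·0.5681 = 25.633 kPa
Denominator = 19.6·4.0·sin41.1°·cos41.1° = 19.6·4.0·0.6574·0.7536 = 38.837 kPa
FS = 25.633 / 38.837 = 0.660

FS = 0.66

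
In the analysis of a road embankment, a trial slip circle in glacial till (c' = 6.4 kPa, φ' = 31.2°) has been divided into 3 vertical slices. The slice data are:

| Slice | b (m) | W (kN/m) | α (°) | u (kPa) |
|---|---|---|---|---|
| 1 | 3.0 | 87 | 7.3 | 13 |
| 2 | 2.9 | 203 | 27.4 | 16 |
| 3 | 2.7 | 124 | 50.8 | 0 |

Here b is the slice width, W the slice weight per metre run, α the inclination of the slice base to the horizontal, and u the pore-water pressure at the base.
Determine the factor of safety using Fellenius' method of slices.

Ordinary method of slices: FS = Σ[c'·Δl_i + (W_i cosα_i − u_i·Δl_i)·tanφ'] / Σ W_i sinα_i, with Δl_i = b_i / cosα_i.
Slice 1: Δl = 3.0/cos7.3° = 3.025 m; N'_1 = 87·cos7.3° − 13·3.025 = 47.0; c'Δl = 19.36; W sinα = 11.1
Slice 2: Δl = 2.9/cos27.4° = 3.266 m; N'_2 = 203·cos27.4° − 16·3.266 = 128.0; c'Δl = 20.91; W sinα = 93.4
Slice 3: Δl = 2.7/cos50.8° = 4.272 m; N'_3 = 124·cos50.8° − 0·4.272 = 78.4; c'Δl = 27.34; W sinα = 96.1
Σc'Δl = 67.6 kN/m; ΣN' = 253.3 kN/m; ΣW sinα = 200.6 kN/m
Resisting = 67.6 + 253.3·tan31.2° = 67.6 + 153.4 = 221.0 kN/m
FS = 221.0 / 200.6 = 1.102

FS = 1.10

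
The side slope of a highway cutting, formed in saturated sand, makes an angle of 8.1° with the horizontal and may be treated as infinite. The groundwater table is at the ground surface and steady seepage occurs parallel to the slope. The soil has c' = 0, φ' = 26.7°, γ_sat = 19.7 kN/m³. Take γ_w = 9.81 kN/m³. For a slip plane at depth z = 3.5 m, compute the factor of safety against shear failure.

FS = 1.77

With seepage parallel to the slope and the water table at the surface, the effective normal stress on the slip plane uses the buoyant unit weight γ' = γ_sat − γ_w while the driving shear stress uses γ_sat:
FS = [c' + γ' z cos²β tanφ'] / [γ_sat z sinβ cosβ]
(For c' = 0 this reduces to FS = (γ'/γ_sat)·tanφ'/tanβ.)
γ' = 19.7 − 9.81 = 9.89 kN/m³
Numerator = 0.0 + 9.89·3.5·cos²8.1°·tan26.7° = 0.0 + 9.89·3.5·0.9801·0.5029 = 17.064 kPa
Denominator = 19.7·3.5·sin8.1°·cos8.1° = 19.7·3.5·0.1409·0.9900 = 9.618 kPa
FS = 17.064 / 9.618 = 1.774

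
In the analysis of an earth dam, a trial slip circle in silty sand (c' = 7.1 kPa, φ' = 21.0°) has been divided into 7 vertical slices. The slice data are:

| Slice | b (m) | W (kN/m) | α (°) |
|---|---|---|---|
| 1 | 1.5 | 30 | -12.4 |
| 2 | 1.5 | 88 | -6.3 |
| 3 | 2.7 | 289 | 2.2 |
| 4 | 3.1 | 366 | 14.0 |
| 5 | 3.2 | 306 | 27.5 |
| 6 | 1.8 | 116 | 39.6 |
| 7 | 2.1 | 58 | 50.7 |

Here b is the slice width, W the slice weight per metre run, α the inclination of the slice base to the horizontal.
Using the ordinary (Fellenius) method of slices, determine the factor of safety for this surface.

Ordinary method of slices: FS = Σ[c'·Δl_i + (W_i cosα_i)·tanφ'] / Σ W_i sinα_i, with Δl_i = b_i / cosα_i.
Slice 1: Δl = 1.5/cos(-12.4°) = 1.536 m; N'_1 = 30·cos(-12.4°) = 29.3; c'Δl = 10.90; W sinα = -6.4
Slice 2: Δl = 1.5/cos(-6.3°) = 1.509 m; N'_2 = 88·cos(-6.3°) = 87.5; c'Δl = 10.71; W sinα = -9.7
Slice 3: Δl = 2.7/cos2.2° = 2.702 m; N'_3 = 289·cos2.2° = 288.8; c'Δl = 19.18; W sinα = 11.1
Slice 4: Δl = 3.1/cos14.0° = 3.195 m; N'_4 = 366·cos14.0° = 355.1; c'Δl = 22.68; W sinα = 88.5
Slice 5: Δl = 3.2/cos27.5° = 3.608 m; N'_5 = 306·cos27.5° = 271.4; c'Δl = 25.61; W sinα = 141.3
Slice 6: Δl = 1.8/cos39.6° = 2.336 m; N'_6 = 116·cos39.6° = 89.4; c'Δl = 16.59; W sinα = 73.9
Slice 7: Δl = 2.1/cos50.7° = 3.316 m; N'_7 = 58·cos50.7° = 36.7; c'Δl = 23.54; W sinα = 44.9
Σc'Δl = 129.2 kN/m; ΣN' = 1158.2 kN/m; ΣW sinα = 343.7 kN/m
Resisting = 129.2 + 1158.2·tan21.0° = 129.2 + 444.6 = 573.8 kN/m
FS = 573.8 / 343.7 = 1.670

FS = 1.67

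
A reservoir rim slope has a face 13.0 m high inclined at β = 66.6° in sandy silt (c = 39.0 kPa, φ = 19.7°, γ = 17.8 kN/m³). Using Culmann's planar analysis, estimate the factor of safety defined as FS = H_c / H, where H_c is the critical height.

H_c = (4c/γ) · sinβ cosφ / [1 − cos(β − φ)]
    = (4·39.0/17.8) · sin66.6°·cos19.7° / [1 − cos46.9°]
    = 8.764 · 0.8640 / 0.3167 = 23.91 m
FS = H_c / H = 23.91 / 13.0 = 1.839

FS = 1.84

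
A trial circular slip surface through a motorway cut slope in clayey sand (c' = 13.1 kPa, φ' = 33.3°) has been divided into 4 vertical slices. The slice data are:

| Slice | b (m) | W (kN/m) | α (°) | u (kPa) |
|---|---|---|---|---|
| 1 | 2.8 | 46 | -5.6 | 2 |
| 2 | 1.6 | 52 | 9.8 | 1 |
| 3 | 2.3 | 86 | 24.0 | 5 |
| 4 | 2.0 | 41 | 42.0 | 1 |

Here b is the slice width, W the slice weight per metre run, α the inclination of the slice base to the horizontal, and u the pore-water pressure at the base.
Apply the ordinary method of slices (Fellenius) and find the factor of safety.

FS = 3.70

Ordinary method of slices: FS = Σ[c'·Δl_i + (W_i cosα_i − u_i·Δl_i)·tanφ'] / Σ W_i sinα_i, with Δl_i = b_i / cosα_i.
Slice 1: Δl = 2.8/cos(-5.6°) = 2.813 m; N'_1 = 46·cos(-5.6°) − 2·2.813 = 40.2; c'Δl = 36.86; W sinα = -4.5
Slice 2: Δl = 1.6/cos9.8° = 1.624 m; N'_2 = 52·cos9.8° − 1·1.624 = 49.6; c'Δl = 21.27; W sinα = 8.9
Slice 3: Δl = 2.3/cos24.0° = 2.518 m; N'_3 = 86·cos24.0° − 5·2.518 = 66.0; c'Δl = 32.98; W sinα = 35.0
Slice 4: Δl = 2.0/cos42.0° = 2.691 m; N'_4 = 41·cos42.0° − 1·2.691 = 27.8; c'Δl = 35.26; W sinα = 27.4
Σc'Δl = 126.4 kN/m; ΣN' = 183.5 kN/m; ΣW sinα = 66.8 kN/m
Resisting = 126.4 + 183.5·tan33.3° = 126.4 + 120.6 = 246.9 kN/m
FS = 246.9 / 66.8 = 3.698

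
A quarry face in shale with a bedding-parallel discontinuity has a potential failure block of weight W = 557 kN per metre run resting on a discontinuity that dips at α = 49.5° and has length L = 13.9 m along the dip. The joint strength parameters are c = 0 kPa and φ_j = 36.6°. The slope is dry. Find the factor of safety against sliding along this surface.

FS = 0.63

Resolving the block weight along and normal to the plane and applying the Mohr–Coulomb strength on the joint:
N' = W cosα = 557·cos49.5° = 361.7 kN/m
Driving force T = W sinα = 557·sin49.5° = 423.5 kN/m
Resisting force R = c·L + N'·tanφ_j = 0·13.9 + 361.7·tan36.6° = 0.0 + 268.7 = 268.7 kN/m
FS = R / T = 268.7 / 423.5 = 0.634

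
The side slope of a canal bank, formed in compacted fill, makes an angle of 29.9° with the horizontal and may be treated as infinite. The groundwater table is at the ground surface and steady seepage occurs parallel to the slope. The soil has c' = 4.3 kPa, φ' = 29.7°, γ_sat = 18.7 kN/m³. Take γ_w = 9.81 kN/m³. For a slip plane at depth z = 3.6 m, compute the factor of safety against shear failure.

FS = 0.62

With seepage parallel to the slope and the water table at the surface, the effective normal stress on the slip plane uses the buoyant unit weight γ' = γ_sat − γ_w while the driving shear stress uses γ_sat:
FS = [c' + γ' z cos²β tanφ'] / [γ_sat z sinβ cosβ]
γ' = 18.7 − 9.81 = 8.89 kN/m³
Numerator = 4.3 + 8.89·3.6·cos²29.9°·tan29.7° = 4.3 + 8.89·3.6·0.7515·0.5704 = 18.019 kPa
Denominator = 18.7·3.6·sin29.9°·cos29.9° = 18.7·3.6·0.4985·0.8669 = 29.091 kPa
FS = 18.019 / 29.091 = 0.619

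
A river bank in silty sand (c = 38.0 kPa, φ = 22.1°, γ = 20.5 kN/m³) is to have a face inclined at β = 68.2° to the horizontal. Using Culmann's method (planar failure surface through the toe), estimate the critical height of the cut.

Culmann's analysis gives the critical failure plane at α_cr = (β + φ)/2 = (68.2 + 22.1)/2 = 45.2°, and the critical height
H_c = (4c/γ) · sinβ cosφ / [1 − cos(β − φ)]
    = (4·38.0/20.5) · sin68.2°·cos22.1° / [1 − cos(46.1°)]
    = 7.415 · 0.9285·0.9265 / [1 − 0.6934]
    = 7.415 · 0.8603 / 0.3066
    = 20.80 m

H_c = 20.80 m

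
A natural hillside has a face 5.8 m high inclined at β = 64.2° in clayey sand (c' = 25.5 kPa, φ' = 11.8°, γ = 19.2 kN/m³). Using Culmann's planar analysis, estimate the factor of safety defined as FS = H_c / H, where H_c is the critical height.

H_c = (4c'/γ) · sinβ cosφ' / [1 − cos(β − φ')]
    = (4·25.5/19.2) · sin64.2°·cos11.8° / [1 − cos52.4°]
    = 5.312 · 0.8813 / 0.3899 = 12.01 m
FS = H_c / H = 12.01 / 5.8 = 2.071

FS = 2.07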